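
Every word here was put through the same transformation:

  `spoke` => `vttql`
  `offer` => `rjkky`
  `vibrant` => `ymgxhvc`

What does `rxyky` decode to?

otter

In spoke: s→v is +3, p→t is +4, o→t is +5, k→q is +6 — the shift increases by 1 each position. Each letter shifts forward by (position + 3), i.e. 3, 4, 5, … — the shift grows by one for each successive letter.
Decoding rxyky: r−3=o, x−4=t, y−5=t, k−6=e, y−7=r.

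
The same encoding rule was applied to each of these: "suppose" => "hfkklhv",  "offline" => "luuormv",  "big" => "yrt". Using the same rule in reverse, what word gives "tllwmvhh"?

goodness

Each pair mirrors across the alphabet (s↔h, u↔f, p↔k): positions sum to 25. Letters are reflected about the middle of the alphabet (position → 25−position): Atbash.
Decoding tllwmvhh: t↔g, l↔o, l↔o, w↔d, m↔n, v↔e, h↔s, h↔s.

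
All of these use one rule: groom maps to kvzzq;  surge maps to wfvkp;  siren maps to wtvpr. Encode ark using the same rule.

Two shifts are in play — +11 for a/e/i/o/u, +4 for every other letter.
For ark: a(vowel)+11=l, r(cons)+4=v, k(cons)+4=o.

lvo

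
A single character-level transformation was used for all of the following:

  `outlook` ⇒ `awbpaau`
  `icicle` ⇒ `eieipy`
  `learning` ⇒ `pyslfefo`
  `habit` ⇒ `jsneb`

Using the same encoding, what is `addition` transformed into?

o(14)→a(0) and u(20)→w(22) fit y≡21x+18 (mod 26); the inverse of 21 mod 26 is 5. This is an affine cipher: with a=0,…,z=25, each position x becomes (21x+18) mod 26.
On addition: a(0)→21·0+18≡18=s; d(3)→21·3+18≡3=d; d(3)→21·3+18≡3=d; i(8)→21·8+18≡4=e; t(19)→21·19+18≡1=b; i(8)→21·8+18≡4=e; o(14)→21·14+18≡0=a; n(13)→21·13+18≡5=f (all mod 26).

sddebeaf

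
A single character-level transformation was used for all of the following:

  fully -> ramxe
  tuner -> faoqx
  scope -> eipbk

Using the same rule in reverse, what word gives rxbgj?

A repeating key of period 3 is used — shifts +12, +6, +1 over and over.
Undoing it on rxbgj: r−12=f, x−6=r, b−1=a, g−12=u, j−6=d.

fraud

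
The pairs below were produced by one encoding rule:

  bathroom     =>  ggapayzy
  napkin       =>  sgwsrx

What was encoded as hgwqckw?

In bathroom: b→g is +5, a→g is +6, t→a is +7, h→p is +8 — the shift increases by 1 each position. The shift increases by 1 at each position, starting from +5: 5, 6, 7, ….
Decoding hgwqckw: h−5=c, g−6=a, w−7=p, q−8=i, c−9=t, k−10=a, w−11=l.

capital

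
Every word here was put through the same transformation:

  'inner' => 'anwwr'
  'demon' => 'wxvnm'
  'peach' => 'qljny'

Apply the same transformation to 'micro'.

xalrv

Two steps: reverse the string, then apply a Caesar shift of +9.
For micro: reverse → orcim; then shift: o+9=x, r+9=a, c+9=l, i+9=r, m+9=v.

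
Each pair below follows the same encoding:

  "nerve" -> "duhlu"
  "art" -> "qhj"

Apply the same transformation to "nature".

This is a Caesar cipher with shift 16.
For nature: n+16=d, a+16=q, t+16=j, u+16=k, r+16=h, e+16=u.

dqjkhu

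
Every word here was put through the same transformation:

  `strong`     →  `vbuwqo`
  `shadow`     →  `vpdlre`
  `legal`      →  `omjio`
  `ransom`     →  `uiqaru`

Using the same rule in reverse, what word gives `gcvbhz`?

duster

Shifts by position in strong: pos 0: s→v (+3), pos 1: t→b (+8), pos 2: r→u (+3), pos 3: o→w (+8) — repeating every 2. The shifts repeat in a cycle of length 2: positions 0,1,… shift by +3, +8, then the pattern repeats.
Reversing it on gcvbhz: g−3=d, c−8=u, v−3=s, b−8=t, h−3=e, z−8=r.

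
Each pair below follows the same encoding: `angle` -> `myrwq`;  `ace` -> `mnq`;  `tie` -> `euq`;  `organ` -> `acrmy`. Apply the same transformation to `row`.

cah

The shift depends on letter class: consonant n→y is +11, but vowel a→m is +12. Vowels shift forward by 12 and consonants shift forward by 11.
For row: r(cons)+11=c, o(vowel)+12=a, w(cons)+11=h.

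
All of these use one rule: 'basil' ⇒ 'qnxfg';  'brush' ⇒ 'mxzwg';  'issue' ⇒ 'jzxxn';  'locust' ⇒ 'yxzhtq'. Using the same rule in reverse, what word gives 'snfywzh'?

The output letters match the input read backwards, each shifted +5: basil reversed is lisab. Two steps: reverse the string, then apply a Caesar shift of +5.
Undoing it on snfywzh: shift back: s−5=n, n−5=i, f−5=a, y−5=t, w−5=r, z−5=u, h−5=c → niatruc; then reverse → curtain.

curtain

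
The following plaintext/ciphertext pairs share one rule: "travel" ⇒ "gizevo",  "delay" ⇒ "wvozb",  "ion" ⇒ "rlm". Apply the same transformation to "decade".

wvxzwv

Each pair mirrors across the alphabet (t↔g, r↔i, a↔z): positions sum to 25. This is the alphabet-reversal cipher (Atbash): a becomes z, b becomes y, etc.
Applying it to decade: d↔w, e↔v, c↔x, a↔z, d↔w, e↔v.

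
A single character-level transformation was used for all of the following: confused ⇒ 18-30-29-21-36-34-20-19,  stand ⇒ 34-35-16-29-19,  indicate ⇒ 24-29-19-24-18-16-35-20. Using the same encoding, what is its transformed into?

24-35-34

Letters become their 1-based position plus 15 (so a→16, b→17, …).
On its: i=9→24, t=20→35, s=19→34.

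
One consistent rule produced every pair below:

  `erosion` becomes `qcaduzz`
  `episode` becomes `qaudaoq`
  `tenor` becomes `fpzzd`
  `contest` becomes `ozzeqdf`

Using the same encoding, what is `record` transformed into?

dpozdo

Shifts by position in erosion: pos 0: e→q (+12), pos 1: r→c (+11), pos 2: o→a (+12), pos 3: s→d (+11) — repeating every 2. The shifts repeat in a cycle of length 2: positions 0,1,… shift by +12, +11, then the pattern repeats.
On record: r+12=d, e+11=p, c+12=o, o+11=z, r+12=d, d+11=o.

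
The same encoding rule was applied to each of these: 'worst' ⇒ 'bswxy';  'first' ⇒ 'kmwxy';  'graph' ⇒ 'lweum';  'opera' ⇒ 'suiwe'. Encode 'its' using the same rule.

The shift depends on letter class: consonant w→b is +5, but vowel o→s is +4. Vowels shift forward by 4 and consonants shift forward by 5.
On its: i(vowel)+4=m, t(cons)+5=y, s(cons)+5=x.

myx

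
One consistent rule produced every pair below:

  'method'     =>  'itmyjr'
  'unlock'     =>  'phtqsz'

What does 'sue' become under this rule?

Read the word backwards and shift each letter +5.
For sue: reverse → eus; then shift: e+5=j, u+5=z, s+5=x.

jzx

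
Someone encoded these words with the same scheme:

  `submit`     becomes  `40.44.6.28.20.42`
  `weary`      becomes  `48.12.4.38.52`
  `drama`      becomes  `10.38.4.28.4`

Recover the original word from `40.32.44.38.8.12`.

s(#19)→40 and u(#21)→44: differences scale by 2, so n = 2·pos + 2. The formula is n = 2×(alphabet index, a=1) + 2.
Decoding 40.32.44.38.8.12: 40→(40−2)÷2=19=s, 32→(32−2)÷2=15=o, 44→(44−2)÷2=21=u, 38→(38−2)÷2=18=r, 8→(8−2)÷2=3=c, 12→(12−2)÷2=5=e.

source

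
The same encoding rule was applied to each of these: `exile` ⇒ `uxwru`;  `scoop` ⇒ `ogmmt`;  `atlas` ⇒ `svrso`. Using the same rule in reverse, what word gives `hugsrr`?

e(4)→u(20) and x(23)→x(23) fit y≡7x+18 (mod 26); the inverse of 7 mod 26 is 15. This is an affine cipher: with a=0,…,z=25, each position x becomes (7x+18) mod 26.
Undoing it on hugsrr: h(7)→15·(7−18)≡17=r; u(20)→15·(20−18)≡4=e; g(6)→15·(6−18)≡2=c; s(18)→15·(18−18)≡0=a; r(17)→15·(17−18)≡11=l; r(17)→15·(17−18)≡11=l (all mod 26).

recall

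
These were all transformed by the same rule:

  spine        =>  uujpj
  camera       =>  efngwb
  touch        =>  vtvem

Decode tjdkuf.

recipe

Shifts by position in spine: pos 0: s→u (+2), pos 1: p→u (+5), pos 2: i→j (+1), pos 3: n→p (+2), pos 4: e→j (+5) — repeating every 3. It's a Vigenère-style cipher with numeric key [2,5,1]: position i shifts by key[i mod 3].
Undoing it on tjdkuf: t−2=r, j−5=e, d−1=c, k−2=i, u−5=p, f−1=e.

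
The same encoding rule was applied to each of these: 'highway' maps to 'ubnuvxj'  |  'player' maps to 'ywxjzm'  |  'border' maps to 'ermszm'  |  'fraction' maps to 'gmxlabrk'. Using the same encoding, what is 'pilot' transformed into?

ybwra

h(7)→u(20) and i(8)→b(1) fit y≡7x+23 (mod 26); the inverse of 7 mod 26 is 15. This is an affine cipher: with a=0,…,z=25, each position x becomes (7x+23) mod 26.
On pilot: p(15)→7·15+23≡24=y; i(8)→7·8+23≡1=b; l(11)→7·11+23≡22=w; o(14)→7·14+23≡17=r; t(19)→7·19+23≡0=a (all mod 26).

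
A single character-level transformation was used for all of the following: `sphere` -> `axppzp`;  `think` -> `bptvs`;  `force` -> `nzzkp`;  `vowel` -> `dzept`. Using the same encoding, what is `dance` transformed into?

The shift depends on letter class: consonant s→a is +8, but vowel e→p is +11. Two shifts are in play — +11 for a/e/i/o/u, +8 for every other letter.
Applying it to dance: d(cons)+8=l, a(vowel)+11=l, n(cons)+8=v, c(cons)+8=k, e(vowel)+11=p.

llvkp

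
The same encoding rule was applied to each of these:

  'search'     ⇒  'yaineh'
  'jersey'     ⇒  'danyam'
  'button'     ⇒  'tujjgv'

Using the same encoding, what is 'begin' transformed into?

s(18)→y(24) and e(4)→a(0) fit y≡11x+8 (mod 26); the inverse of 11 mod 26 is 19. Each letter's alphabet position (a=0..z=25) is mapped through 11·x+8 mod 26 — an affine cipher.
For begin: b(1)→11·1+8≡19=t; e(4)→11·4+8≡0=a; g(6)→11·6+8≡22=w; i(8)→11·8+8≡18=s; n(13)→11·13+8≡21=v (all mod 26).

tawsv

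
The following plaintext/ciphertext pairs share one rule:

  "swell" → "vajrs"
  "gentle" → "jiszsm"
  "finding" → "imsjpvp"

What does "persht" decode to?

mammal

In swell: s→v is +3, w→a is +4, e→j is +5, l→r is +6 — the shift increases by 1 each position. Each letter shifts forward by (position + 3), i.e. 3, 4, 5, … — the shift grows by one for each successive letter.
Decoding persht: p−3=m, e−4=a, r−5=m, s−6=m, h−7=a, t−8=l.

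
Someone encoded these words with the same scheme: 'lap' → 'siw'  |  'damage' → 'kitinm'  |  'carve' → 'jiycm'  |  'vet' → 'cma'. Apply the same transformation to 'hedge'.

omknm

Vowels shift forward by 8 and consonants shift forward by 7.
On hedge: h(cons)+7=o, e(vowel)+8=m, d(cons)+7=k, g(cons)+7=n, e(vowel)+8=m.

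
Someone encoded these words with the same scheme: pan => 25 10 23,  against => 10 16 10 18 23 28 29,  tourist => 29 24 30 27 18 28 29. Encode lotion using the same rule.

p is letter #16 and maps to 25: an offset of 9. Each letter is replaced by its alphabet position (a=1..z=26) + 9.
For lotion: l=12→21, o=15→24, t=20→29, i=9→18, o=15→24, n=14→23.

21 24 29 18 24 23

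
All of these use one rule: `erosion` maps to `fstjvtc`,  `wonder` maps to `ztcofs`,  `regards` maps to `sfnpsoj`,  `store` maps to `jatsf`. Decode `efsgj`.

Treating letters as 0–25, the rule is x ↦ 17x + 15 (mod 26).
Undoing it on efsgj: e(4)→23·(4−15)≡7=h; f(5)→23·(5−15)≡4=e; s(18)→23·(18−15)≡17=r; g(6)→23·(6−15)≡1=b; j(9)→23·(9−15)≡18=s (all mod 26).

herbs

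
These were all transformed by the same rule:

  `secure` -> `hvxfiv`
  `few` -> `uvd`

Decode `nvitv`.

merge

Each pair mirrors across the alphabet (s↔h, e↔v, c↔x): positions sum to 25. This is the alphabet-reversal cipher (Atbash): a becomes z, b becomes y, etc.
Reversing it on nvitv: n↔m, v↔e, i↔r, t↔g, v↔e.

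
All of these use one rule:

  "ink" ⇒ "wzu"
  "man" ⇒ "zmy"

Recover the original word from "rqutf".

thief

The output letters match the input read backwards, each shifted +12: ink reversed is kni. Two steps: reverse the string, then apply a Caesar shift of +12.
Reversing it on rqutf: shift back: r−12=f, q−12=e, u−12=i, t−12=h, f−12=t → feiht; then reverse → thief.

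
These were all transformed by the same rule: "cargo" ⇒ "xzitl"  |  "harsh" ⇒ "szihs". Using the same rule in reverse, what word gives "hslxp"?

shock

Each pair mirrors across the alphabet (c↔x, a↔z, r↔i): positions sum to 25. Each letter is replaced by its mirror in the alphabet: a↔z, b↔y, c↔x, and so on (the Atbash cipher).
Reversing it on hslxp: h↔s, s↔h, l↔o, x↔c, p↔k.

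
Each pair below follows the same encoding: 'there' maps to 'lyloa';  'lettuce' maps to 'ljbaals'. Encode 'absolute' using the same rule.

The output letters match the input read backwards, each shifted +7: there reversed is ereht. The word is reversed, then every letter is shifted forward by 7.
Applying it to absolute: reverse → etulosba; then shift: e+7=l, t+7=a, u+7=b, l+7=s, o+7=v, s+7=z, b+7=i, a+7=h.

labsvzih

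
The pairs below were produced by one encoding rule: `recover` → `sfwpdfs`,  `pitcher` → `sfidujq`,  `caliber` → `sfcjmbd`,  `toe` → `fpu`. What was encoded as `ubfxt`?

The output letters match the input read backwards, each shifted +1: recover reversed is revocer. Two steps: reverse the string, then apply a Caesar shift of +1.
Reversing it on ubfxt: shift back: u−1=t, b−1=a, f−1=e, x−1=w, t−1=s → taews; then reverse → sweat.

sweat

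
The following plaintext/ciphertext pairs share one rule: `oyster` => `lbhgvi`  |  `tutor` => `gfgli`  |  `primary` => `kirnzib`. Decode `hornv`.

slime

This is the alphabet-reversal cipher (Atbash): a becomes z, b becomes y, etc.
Reversing it on hornv: h↔s, o↔l, r↔i, n↔m, v↔e.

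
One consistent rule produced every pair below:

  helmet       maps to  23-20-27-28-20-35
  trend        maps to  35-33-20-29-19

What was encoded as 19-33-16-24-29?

drain

The number is (letter's place in the alphabet, a=1) + 15.
Undoing it on 19-33-16-24-29: 19→(19−15)÷1=4=d, 33→(33−15)÷1=18=r, 16→(16−15)÷1=1=a, 24→(24−15)÷1=9=i, 29→(29−15)÷1=14=n.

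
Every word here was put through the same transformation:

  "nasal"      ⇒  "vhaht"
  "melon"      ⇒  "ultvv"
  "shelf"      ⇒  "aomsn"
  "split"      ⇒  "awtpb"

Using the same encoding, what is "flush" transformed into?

nsczp

The shifts repeat in a cycle of length 2: positions 0,1,… shift by +8, +7, then the pattern repeats.
For flush: f+8=n, l+7=s, u+8=c, s+7=z, h+8=p.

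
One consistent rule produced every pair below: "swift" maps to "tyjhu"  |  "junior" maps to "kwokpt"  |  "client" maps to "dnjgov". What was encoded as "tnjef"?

slice

The shifts repeat in a cycle of length 2: positions 0,1,… shift by +1, +2, then the pattern repeats.
Reversing it on tnjef: t−1=s, n−2=l, j−1=i, e−2=c, f−1=e.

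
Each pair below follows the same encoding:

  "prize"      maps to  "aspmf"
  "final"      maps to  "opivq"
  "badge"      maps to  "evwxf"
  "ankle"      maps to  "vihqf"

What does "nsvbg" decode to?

Treating letters as 0–25, the rule is x ↦ 9x + 21 (mod 26).
Decoding nsvbg: n(13)→3·(13−21)≡2=c; s(18)→3·(18−21)≡17=r; v(21)→3·(21−21)≡0=a; b(1)→3·(1−21)≡18=s; g(6)→3·(6−21)≡7=h (all mod 26).

crash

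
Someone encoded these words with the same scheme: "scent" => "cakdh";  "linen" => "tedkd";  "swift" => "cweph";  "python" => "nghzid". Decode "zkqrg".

s(18)→c(2) and c(2)→a(0) fit y≡5x+16 (mod 26); the inverse of 5 mod 26 is 21. This is an affine cipher: with a=0,…,z=25, each position x becomes (5x+16) mod 26.
Decoding zkqrg: z(25)→21·(25−16)≡7=h; k(10)→21·(10−16)≡4=e; q(16)→21·(16−16)≡0=a; r(17)→21·(17−16)≡21=v; g(6)→21·(6−16)≡24=y (all mod 26).

heavy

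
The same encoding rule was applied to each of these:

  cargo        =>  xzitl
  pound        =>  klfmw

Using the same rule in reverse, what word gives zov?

Letters are reflected about the middle of the alphabet (position → 25−position): Atbash.
Reversing it on zov: z↔a, o↔l, v↔e.

ale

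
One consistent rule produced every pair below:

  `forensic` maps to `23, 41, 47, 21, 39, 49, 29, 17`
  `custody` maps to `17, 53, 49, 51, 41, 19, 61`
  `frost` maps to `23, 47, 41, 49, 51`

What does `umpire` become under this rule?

53, 37, 43, 29, 47, 21

f(#6)→23 and o(#15)→41: differences scale by 2, so n = 2·pos + 11. With a=1..z=26, the number is 2·pos + 11.
For umpire: u=21→53, m=13→37, p=16→43, i=9→29, r=18→47, e=5→21.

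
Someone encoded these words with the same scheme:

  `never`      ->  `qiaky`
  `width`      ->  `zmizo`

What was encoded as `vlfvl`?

shape

In never: n→q is +3, e→i is +4, v→a is +5, e→k is +6 — the shift increases by 1 each position. Each letter shifts forward by (position + 3), i.e. 3, 4, 5, … — the shift grows by one for each successive letter.
Decoding vlfvl: v−3=s, l−4=h, f−5=a, v−6=p, l−7=e.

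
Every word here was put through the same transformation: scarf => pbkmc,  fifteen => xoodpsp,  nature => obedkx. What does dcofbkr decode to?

The output letters match the input read backwards, each shifted +10: scarf reversed is fracs. Read the word backwards and shift each letter +10.
Reversing it on dcofbkr: shift back: d−10=t, c−10=s, o−10=e, f−10=v, b−10=r, k−10=a, r−10=h → tsevrah; then reverse → harvest.

harvest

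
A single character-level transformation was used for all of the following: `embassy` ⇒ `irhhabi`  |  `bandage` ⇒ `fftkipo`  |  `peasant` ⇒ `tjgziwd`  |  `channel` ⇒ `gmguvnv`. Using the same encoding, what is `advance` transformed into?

In embassy: e→i is +4, m→r is +5, b→h is +6, a→h is +7 — the shift increases by 1 each position. The shift increases by 1 at each position, starting from +4: 4, 5, 6, ….
On advance: a+4=e, d+5=i, v+6=b, a+7=h, n+8=v, c+9=l, e+10=o.

eibhvlo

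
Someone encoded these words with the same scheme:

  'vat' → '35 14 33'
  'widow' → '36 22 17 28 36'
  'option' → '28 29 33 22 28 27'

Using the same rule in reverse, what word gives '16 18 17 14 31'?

cedar

Letters become their 1-based position plus 13 (so a→14, b→15, …).
Undoing it on 16 18 17 14 31: 16→(16−13)÷1=3=c, 18→(18−13)÷1=5=e, 17→(17−13)÷1=4=d, 14→(14−13)÷1=1=a, 31→(31−13)÷1=18=r.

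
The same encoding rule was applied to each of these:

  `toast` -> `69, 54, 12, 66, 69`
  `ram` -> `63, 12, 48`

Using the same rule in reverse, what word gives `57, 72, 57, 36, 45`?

t(#20)→69 and o(#15)→54: differences scale by 3, so n = 3·pos + 9. The formula is n = 3×(alphabet index, a=1) + 9.
Decoding 57, 72, 57, 36, 45: 57→(57−9)÷3=16=p, 72→(72−9)÷3=21=u, 57→(57−9)÷3=16=p, 36→(36−9)÷3=9=i, 45→(45−9)÷3=12=l.

pupil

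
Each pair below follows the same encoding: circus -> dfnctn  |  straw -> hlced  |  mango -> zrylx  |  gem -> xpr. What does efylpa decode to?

peanut

Read the word backwards and shift each letter +11.
Decoding efylpa: shift back: e−11=t, f−11=u, y−11=n, l−11=a, p−11=e, a−11=p → tunaep; then reverse → peanut.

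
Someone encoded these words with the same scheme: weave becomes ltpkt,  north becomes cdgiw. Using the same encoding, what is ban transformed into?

qpc

Compare letters: w→l is +15, e→t is +15, a→p is +15 — a constant shift. This is a Caesar cipher with shift 15.
On ban: b+15=q, a+15=p, n+15=c.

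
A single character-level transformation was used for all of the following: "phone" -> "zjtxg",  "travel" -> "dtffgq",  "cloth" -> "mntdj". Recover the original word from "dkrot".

timer

A repeating key of period 3 is used — shifts +10, +2, +5 over and over.
Undoing it on dkrot: d−10=t, k−2=i, r−5=m, o−10=e, t−2=r.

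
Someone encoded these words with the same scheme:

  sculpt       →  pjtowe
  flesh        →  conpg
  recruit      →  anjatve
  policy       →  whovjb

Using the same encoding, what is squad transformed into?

s(18)→p(15) and c(2)→j(9) fit y≡15x+5 (mod 26); the inverse of 15 mod 26 is 7. This is an affine cipher: with a=0,…,z=25, each position x becomes (15x+5) mod 26.
Applying it to squad: s(18)→15·18+5≡15=p; q(16)→15·16+5≡11=l; u(20)→15·20+5≡19=t; a(0)→15·0+5≡5=f; d(3)→15·3+5≡24=y (all mod 26).

pltfy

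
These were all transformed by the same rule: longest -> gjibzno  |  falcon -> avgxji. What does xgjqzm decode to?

clover

Each letter is shifted forward by 21 in the alphabet (a Caesar shift of +21).
Decoding xgjqzm: x−21=c, g−21=l, j−21=o, q−21=v, z−21=e, m−21=r.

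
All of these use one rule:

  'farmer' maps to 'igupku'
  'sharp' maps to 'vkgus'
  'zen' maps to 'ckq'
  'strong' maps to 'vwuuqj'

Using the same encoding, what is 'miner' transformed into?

poqku

The shift depends on letter class: consonant f→i is +3, but vowel a→g is +6. Vowels shift forward by 6 and consonants shift forward by 3.
On miner: m(cons)+3=p, i(vowel)+6=o, n(cons)+3=q, e(vowel)+6=k, r(cons)+3=u.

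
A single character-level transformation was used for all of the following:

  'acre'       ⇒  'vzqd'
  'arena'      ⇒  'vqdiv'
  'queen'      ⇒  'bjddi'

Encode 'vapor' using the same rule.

yvmxq

a(0)→v(21) and c(2)→z(25) fit y≡15x+21 (mod 26); the inverse of 15 mod 26 is 7. Treating letters as 0–25, the rule is x ↦ 15x + 21 (mod 26).
On vapor: v(21)→15·21+21≡24=y; a(0)→15·0+21≡21=v; p(15)→15·15+21≡12=m; o(14)→15·14+21≡23=x; r(17)→15·17+21≡16=q (all mod 26).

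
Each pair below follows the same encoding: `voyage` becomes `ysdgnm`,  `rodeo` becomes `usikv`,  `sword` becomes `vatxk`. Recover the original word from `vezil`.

In voyage: v→y is +3, o→s is +4, y→d is +5, a→g is +6 — the shift increases by 1 each position. Each letter shifts forward by (position + 3), i.e. 3, 4, 5, … — the shift grows by one for each successive letter.
Reversing it on vezil: v−3=s, e−4=a, z−5=u, i−6=c, l−7=e.

sauce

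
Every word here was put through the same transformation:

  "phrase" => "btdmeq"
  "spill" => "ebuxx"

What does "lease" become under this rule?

Compare letters: p→b is +12, h→t is +12, r→d is +12 — a constant shift. It's a constant shift of +12 (ROT12).
For lease: l+12=x, e+12=q, a+12=m, s+12=e, e+12=q.

xqmeq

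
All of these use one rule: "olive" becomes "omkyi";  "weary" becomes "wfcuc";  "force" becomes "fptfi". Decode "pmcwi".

plate

In olive: o→o is +0, l→m is +1, i→k is +2, v→y is +3 — the shift increases by 1 each position. The shift increases by 1 at each position, starting from +0: 0, 1, 2, ….
Undoing it on pmcwi: p−0=p, m−1=l, c−2=a, w−3=t, i−4=e.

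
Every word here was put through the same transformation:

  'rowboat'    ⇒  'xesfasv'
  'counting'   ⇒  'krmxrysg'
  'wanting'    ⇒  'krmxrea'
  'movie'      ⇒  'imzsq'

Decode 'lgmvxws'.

Two steps: reverse the string, then apply a Caesar shift of +4.
Decoding lgmvxws: shift back: l−4=h, g−4=c, m−4=i, v−4=r, x−4=t, w−4=s, s−4=o → hcirtso; then reverse → ostrich.

ostrich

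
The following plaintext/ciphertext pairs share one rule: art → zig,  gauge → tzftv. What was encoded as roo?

ill

Letters are reflected about the middle of the alphabet (position → 25−position): Atbash.
Reversing it on roo: r↔i, o↔l, o↔l.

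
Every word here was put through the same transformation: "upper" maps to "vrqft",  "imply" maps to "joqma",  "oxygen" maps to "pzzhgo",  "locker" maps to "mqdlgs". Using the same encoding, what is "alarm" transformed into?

bnbso

Shifts by position in upper: pos 0: u→v (+1), pos 1: p→r (+2), pos 2: p→q (+1), pos 3: e→f (+1), pos 4: r→t (+2) — repeating every 3. A repeating key of period 3 is used — shifts +1, +2, +1 over and over.
On alarm: a+1=b, l+2=n, a+1=b, r+1=s, m+2=o.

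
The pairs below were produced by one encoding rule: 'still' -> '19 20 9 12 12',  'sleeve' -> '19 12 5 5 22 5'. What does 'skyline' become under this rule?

s is letter #19 and maps to 19: an offset of 0. Each letter is replaced by its alphabet position (a=1, b=2, …, z=26).
On skyline: s=19→19, k=11→11, y=25→25, l=12→12, i=9→9, n=14→14, e=5→5.

19 11 25 12 9 14 5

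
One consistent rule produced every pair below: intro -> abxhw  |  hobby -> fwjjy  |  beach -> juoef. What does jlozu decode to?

blade

i(8)→a(0) and n(13)→b(1) fit y≡21x+14 (mod 26); the inverse of 21 mod 26 is 5. Each letter's alphabet position (a=0..z=25) is mapped through 21·x+14 mod 26 — an affine cipher.
Undoing it on jlozu: j(9)→5·(9−14)≡1=b; l(11)→5·(11−14)≡11=l; o(14)→5·(14−14)≡0=a; z(25)→5·(25−14)≡3=d; u(20)→5·(20−14)≡4=e (all mod 26).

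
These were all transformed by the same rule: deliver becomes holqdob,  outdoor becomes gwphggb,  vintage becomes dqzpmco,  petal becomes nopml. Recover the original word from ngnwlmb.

popular

d(3)→h(7) and e(4)→o(14) fit y≡7x+12 (mod 26); the inverse of 7 mod 26 is 15. Treating letters as 0–25, the rule is x ↦ 7x + 12 (mod 26).
Reversing it on ngnwlmb: n(13)→15·(13−12)≡15=p; g(6)→15·(6−12)≡14=o; n(13)→15·(13−12)≡15=p; w(22)→15·(22−12)≡20=u; l(11)→15·(11−12)≡11=l; m(12)→15·(12−12)≡0=a; b(1)→15·(1−12)≡17=r (all mod 26).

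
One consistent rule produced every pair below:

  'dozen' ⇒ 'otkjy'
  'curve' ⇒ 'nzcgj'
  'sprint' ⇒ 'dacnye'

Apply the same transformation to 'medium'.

xjonzx

Vowels shift forward by 5 and consonants shift forward by 11.
For medium: m(cons)+11=x, e(vowel)+5=j, d(cons)+11=o, i(vowel)+5=n, u(vowel)+5=z, m(cons)+11=x.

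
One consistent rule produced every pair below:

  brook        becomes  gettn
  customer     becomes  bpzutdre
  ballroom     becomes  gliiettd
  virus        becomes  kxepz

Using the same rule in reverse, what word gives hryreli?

general

b(1)→g(6) and r(17)→e(4) fit y≡21x+11 (mod 26); the inverse of 21 mod 26 is 5. This is an affine cipher: with a=0,…,z=25, each position x becomes (21x+11) mod 26.
Undoing it on hryreli: h(7)→5·(7−11)≡6=g; r(17)→5·(17−11)≡4=e; y(24)→5·(24−11)≡13=n; r(17)→5·(17−11)≡4=e; e(4)→5·(4−11)≡17=r; l(11)→5·(11−11)≡0=a; i(8)→5·(8−11)≡11=l (all mod 26).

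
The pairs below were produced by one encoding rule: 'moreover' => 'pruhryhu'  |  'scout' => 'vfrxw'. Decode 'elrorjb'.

biology

Compare letters: m→p is +3, o→r is +3, r→u is +3 — a constant shift. Each letter is shifted forward by 3 in the alphabet (a Caesar shift of +3).
Undoing it on elrorjb: e−3=b, l−3=i, r−3=o, o−3=l, r−3=o, j−3=g, b−3=y.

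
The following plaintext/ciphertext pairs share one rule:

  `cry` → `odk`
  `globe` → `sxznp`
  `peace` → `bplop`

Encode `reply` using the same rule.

The shift depends on letter class: consonant c→o is +12, but vowel o→z is +11. Two shifts are in play — +11 for a/e/i/o/u, +12 for every other letter.
For reply: r(cons)+12=d, e(vowel)+11=p, p(cons)+12=b, l(cons)+12=x, y(cons)+12=k.

dpbxk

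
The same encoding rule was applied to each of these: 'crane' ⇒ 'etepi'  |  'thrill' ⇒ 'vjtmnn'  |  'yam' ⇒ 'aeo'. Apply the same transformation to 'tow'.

vsy

Vowels shift forward by 4 and consonants shift forward by 2.
For tow: t(cons)+2=v, o(vowel)+4=s, w(cons)+2=y.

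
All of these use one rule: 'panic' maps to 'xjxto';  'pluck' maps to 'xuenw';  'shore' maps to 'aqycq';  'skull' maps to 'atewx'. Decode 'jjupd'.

In panic: p→x is +8, a→j is +9, n→x is +10, i→t is +11 — the shift increases by 1 each position. The shift increases by 1 at each position, starting from +8: 8, 9, 10, ….
Reversing it on jjupd: j−8=b, j−9=a, u−10=k, p−11=e, d−12=r.

baker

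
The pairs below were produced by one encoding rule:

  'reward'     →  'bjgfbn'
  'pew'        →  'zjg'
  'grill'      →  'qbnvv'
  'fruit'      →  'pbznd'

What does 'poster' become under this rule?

ztcdjb

The shift depends on letter class: consonant r→b is +10, but vowel e→j is +5. Vowels shift forward by 5 and consonants shift forward by 10.
For poster: p(cons)+10=z, o(vowel)+5=t, s(cons)+10=c, t(cons)+10=d, e(vowel)+5=j, r(cons)+10=b.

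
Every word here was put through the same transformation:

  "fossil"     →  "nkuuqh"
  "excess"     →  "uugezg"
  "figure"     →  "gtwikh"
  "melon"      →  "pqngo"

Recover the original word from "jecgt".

reach

The output letters match the input read backwards, each shifted +2: fossil reversed is lissof. Two steps: reverse the string, then apply a Caesar shift of +2.
Undoing it on jecgt: shift back: j−2=h, e−2=c, c−2=a, g−2=e, t−2=r → hcaer; then reverse → reach.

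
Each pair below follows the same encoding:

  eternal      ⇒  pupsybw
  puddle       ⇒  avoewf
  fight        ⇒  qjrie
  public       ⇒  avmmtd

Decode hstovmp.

wrinkle

Shifts by position in eternal: pos 0: e→p (+11), pos 1: t→u (+1), pos 2: e→p (+11), pos 3: r→s (+1) — repeating every 2. It's a Vigenère-style cipher with numeric key [11,1]: position i shifts by key[i mod 2].
Decoding hstovmp: h−11=w, s−1=r, t−11=i, o−1=n, v−11=k, m−1=l, p−11=e.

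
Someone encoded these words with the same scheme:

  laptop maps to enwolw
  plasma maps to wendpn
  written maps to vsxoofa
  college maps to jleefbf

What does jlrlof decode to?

l(11)→e(4) and a(0)→n(13) fit y≡11x+13 (mod 26); the inverse of 11 mod 26 is 19. Treating letters as 0–25, the rule is x ↦ 11x + 13 (mod 26).
Decoding jlrlof: j(9)→19·(9−13)≡2=c; l(11)→19·(11−13)≡14=o; r(17)→19·(17−13)≡24=y; l(11)→19·(11−13)≡14=o; o(14)→19·(14−13)≡19=t; f(5)→19·(5−13)≡4=e (all mod 26).

coyote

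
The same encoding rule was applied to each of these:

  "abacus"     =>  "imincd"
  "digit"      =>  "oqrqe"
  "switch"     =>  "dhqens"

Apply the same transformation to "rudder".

ccoomc

The shift depends on letter class: consonant b→m is +11, but vowel a→i is +8. Vowels shift forward by 8 and consonants shift forward by 11.
On rudder: r(cons)+11=c, u(vowel)+8=c, d(cons)+11=o, d(cons)+11=o, e(vowel)+8=m, r(cons)+11=c.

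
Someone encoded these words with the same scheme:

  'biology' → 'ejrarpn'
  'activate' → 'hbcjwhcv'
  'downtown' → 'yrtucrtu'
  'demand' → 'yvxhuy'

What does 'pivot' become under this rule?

Treating letters as 0–25, the rule is x ↦ 23x + 7 (mod 26).
Applying it to pivot: p(15)→23·15+7≡14=o; i(8)→23·8+7≡9=j; v(21)→23·21+7≡22=w; o(14)→23·14+7≡17=r; t(19)→23·19+7≡2=c (all mod 26).

ojwrc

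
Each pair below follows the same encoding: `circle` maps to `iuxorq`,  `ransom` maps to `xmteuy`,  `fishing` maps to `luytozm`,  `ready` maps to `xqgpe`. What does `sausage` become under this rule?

ymaegsk

Shifts by position in circle: pos 0: c→i (+6), pos 1: i→u (+12), pos 2: r→x (+6), pos 3: c→o (+12) — repeating every 2. A repeating key of period 2 is used — shifts +6, +12 over and over.
On sausage: s+6=y, a+12=m, u+6=a, s+12=e, a+6=g, g+12=s, e+6=k.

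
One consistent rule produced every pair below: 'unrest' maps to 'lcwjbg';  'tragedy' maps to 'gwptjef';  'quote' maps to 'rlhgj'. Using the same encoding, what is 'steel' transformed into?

bgjjs

u(20)→l(11) and n(13)→c(2) fit y≡5x+15 (mod 26); the inverse of 5 mod 26 is 21. Each letter's alphabet position (a=0..z=25) is mapped through 5·x+15 mod 26 — an affine cipher.
Applying it to steel: s(18)→5·18+15≡1=b; t(19)→5·19+15≡6=g; e(4)→5·4+15≡9=j; e(4)→5·4+15≡9=j; l(11)→5·11+15≡18=s (all mod 26).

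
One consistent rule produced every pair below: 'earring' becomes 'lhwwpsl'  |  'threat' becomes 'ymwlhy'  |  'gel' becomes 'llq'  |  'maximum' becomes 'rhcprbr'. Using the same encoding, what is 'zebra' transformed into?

elgwh

The shift depends on letter class: consonant r→w is +5, but vowel e→l is +7. The rule splits by letter class: vowels +7, consonants +5.
On zebra: z(cons)+5=e, e(vowel)+7=l, b(cons)+5=g, r(cons)+5=w, a(vowel)+7=h.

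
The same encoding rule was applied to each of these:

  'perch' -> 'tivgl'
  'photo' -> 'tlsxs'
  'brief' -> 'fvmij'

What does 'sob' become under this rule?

wsf

Compare letters: p→t is +4, e→i is +4, r→v is +4 — a constant shift. Each letter is shifted forward by 4 in the alphabet (a Caesar shift of +4).
Applying it to sob: s+4=w, o+4=s, b+4=f.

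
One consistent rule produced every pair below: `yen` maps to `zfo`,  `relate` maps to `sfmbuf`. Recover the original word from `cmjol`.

This is a Caesar cipher with shift 1.
Reversing it on cmjol: c−1=b, m−1=l, j−1=i, o−1=n, l−1=k.

blink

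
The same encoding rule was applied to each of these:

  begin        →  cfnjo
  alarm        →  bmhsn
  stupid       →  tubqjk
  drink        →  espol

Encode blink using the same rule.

Shifts by position in begin: pos 0: b→c (+1), pos 1: e→f (+1), pos 2: g→n (+7), pos 3: i→j (+1), pos 4: n→o (+1) — repeating every 3. A repeating key of period 3 is used — shifts +1, +1, +7 over and over.
On blink: b+1=c, l+1=m, i+7=p, n+1=o, k+1=l.

cmpol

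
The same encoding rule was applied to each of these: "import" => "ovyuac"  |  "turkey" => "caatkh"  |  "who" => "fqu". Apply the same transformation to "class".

lugbb

The shift depends on letter class: consonant m→v is +9, but vowel i→o is +6. The rule splits by letter class: vowels +6, consonants +9.
For class: c(cons)+9=l, l(cons)+9=u, a(vowel)+6=g, s(cons)+9=b, s(cons)+9=b.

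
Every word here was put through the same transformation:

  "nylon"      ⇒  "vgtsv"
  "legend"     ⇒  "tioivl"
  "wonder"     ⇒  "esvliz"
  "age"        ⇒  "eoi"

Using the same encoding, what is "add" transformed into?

ell

The shift depends on letter class: consonant n→v is +8, but vowel o→s is +4. Vowels shift forward by 4 and consonants shift forward by 8.
On add: a(vowel)+4=e, d(cons)+8=l, d(cons)+8=l.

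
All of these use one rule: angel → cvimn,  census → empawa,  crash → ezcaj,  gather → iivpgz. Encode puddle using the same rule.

rcflnm

The shifts repeat in a cycle of length 2: positions 0,1,… shift by +2, +8, then the pattern repeats.
Applying it to puddle: p+2=r, u+8=c, d+2=f, d+8=l, l+2=n, e+8=m.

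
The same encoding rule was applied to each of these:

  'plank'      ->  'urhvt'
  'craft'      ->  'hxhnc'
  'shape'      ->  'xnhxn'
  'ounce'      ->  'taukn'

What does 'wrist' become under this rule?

bxpac

In plank: p→u is +5, l→r is +6, a→h is +7, n→v is +8 — the shift increases by 1 each position. Letter i (0-indexed) is shifted by i+5, so successive shifts are 5, 6, 7, ….
For wrist: w+5=b, r+6=x, i+7=p, s+8=a, t+9=c.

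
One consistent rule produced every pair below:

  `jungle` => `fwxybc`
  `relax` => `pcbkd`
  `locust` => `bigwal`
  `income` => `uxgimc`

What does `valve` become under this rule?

Treating letters as 0–25, the rule is x ↦ 11x + 10 (mod 26).
On valve: v(21)→11·21+10≡7=h; a(0)→11·0+10≡10=k; l(11)→11·11+10≡1=b; v(21)→11·21+10≡7=h; e(4)→11·4+10≡2=c (all mod 26).

hkbhc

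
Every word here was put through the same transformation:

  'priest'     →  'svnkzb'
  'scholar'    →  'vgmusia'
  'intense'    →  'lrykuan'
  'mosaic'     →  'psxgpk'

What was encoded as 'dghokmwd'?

In priest: p→s is +3, r→v is +4, i→n is +5, e→k is +6 — the shift increases by 1 each position. The shift increases by 1 at each position, starting from +3: 3, 4, 5, ….
Decoding dghokmwd: d−3=a, g−4=c, h−5=c, o−6=i, k−7=d, m−8=e, w−9=n, d−10=t.

accident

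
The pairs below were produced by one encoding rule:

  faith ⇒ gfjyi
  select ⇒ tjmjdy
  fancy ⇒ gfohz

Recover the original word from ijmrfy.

helmet

The shifts repeat in a cycle of length 2: positions 0,1,… shift by +1, +5, then the pattern repeats.
Reversing it on ijmrfy: i−1=h, j−5=e, m−1=l, r−5=m, f−1=e, y−5=t.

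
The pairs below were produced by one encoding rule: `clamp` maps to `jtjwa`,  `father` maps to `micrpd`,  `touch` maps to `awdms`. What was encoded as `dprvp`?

while

In clamp: c→j is +7, l→t is +8, a→j is +9, m→w is +10 — the shift increases by 1 each position. Letter i (0-indexed) is shifted by i+7, so successive shifts are 7, 8, 9, ….
Undoing it on dprvp: d−7=w, p−8=h, r−9=i, v−10=l, p−11=e.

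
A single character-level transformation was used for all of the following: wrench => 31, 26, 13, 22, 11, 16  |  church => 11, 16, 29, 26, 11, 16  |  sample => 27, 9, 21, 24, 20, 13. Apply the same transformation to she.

w is letter #23 and maps to 31: an offset of 8. The number is (letter's place in the alphabet, a=1) + 8.
On she: s=19→27, h=8→16, e=5→13.

27, 16, 13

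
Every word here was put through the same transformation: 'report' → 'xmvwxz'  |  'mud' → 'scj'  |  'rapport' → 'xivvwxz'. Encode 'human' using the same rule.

The shift depends on letter class: consonant r→x is +6, but vowel e→m is +8. The rule splits by letter class: vowels +8, consonants +6.
For human: h(cons)+6=n, u(vowel)+8=c, m(cons)+6=s, a(vowel)+8=i, n(cons)+6=t.

ncsit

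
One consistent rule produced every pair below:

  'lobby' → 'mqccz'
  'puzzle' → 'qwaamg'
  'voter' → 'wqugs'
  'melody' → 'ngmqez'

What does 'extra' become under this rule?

Two shifts are in play — +2 for a/e/i/o/u, +1 for every other letter.
On extra: e(vowel)+2=g, x(cons)+1=y, t(cons)+1=u, r(cons)+1=s, a(vowel)+2=c.

gyusc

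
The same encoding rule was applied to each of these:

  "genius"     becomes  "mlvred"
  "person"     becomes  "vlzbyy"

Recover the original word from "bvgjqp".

In genius: g→m is +6, e→l is +7, n→v is +8, i→r is +9 — the shift increases by 1 each position. Letter i (0-indexed) is shifted by i+6, so successive shifts are 6, 7, 8, ….
Decoding bvgjqp: b−6=v, v−7=o, g−8=y, j−9=a, q−10=g, p−11=e.

voyage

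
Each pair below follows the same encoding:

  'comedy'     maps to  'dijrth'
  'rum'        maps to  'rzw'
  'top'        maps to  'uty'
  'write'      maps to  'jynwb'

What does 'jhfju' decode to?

peace

Two steps: reverse the string, then apply a Caesar shift of +5.
Undoing it on jhfju: shift back: j−5=e, h−5=c, f−5=a, j−5=e, u−5=p → ecaep; then reverse → peace.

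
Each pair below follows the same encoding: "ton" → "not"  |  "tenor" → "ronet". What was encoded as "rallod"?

dollar

The output letters match the input read backwards: ton reversed is not. The word is simply reversed.
Undoing it on rallod: then reverse → dollar.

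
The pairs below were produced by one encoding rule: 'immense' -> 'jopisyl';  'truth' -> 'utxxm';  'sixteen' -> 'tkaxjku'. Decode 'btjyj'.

In immense: i→j is +1, m→o is +2, m→p is +3, e→i is +4 — the shift increases by 1 each position. Letter i (0-indexed) is shifted by i+1, so successive shifts are 1, 2, 3, ….
Reversing it on btjyj: b−1=a, t−2=r, j−3=g, y−4=u, j−5=e.

argue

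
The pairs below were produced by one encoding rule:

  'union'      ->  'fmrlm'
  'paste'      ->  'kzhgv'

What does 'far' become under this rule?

uzi

Each pair mirrors across the alphabet (u↔f, n↔m, i↔r): positions sum to 25. Letters are reflected about the middle of the alphabet (position → 25−position): Atbash.
On far: f↔u, a↔z, r↔i.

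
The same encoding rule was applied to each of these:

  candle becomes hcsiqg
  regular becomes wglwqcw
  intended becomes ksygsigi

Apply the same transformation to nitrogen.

skywqlgs

The shift depends on letter class: consonant c→h is +5, but vowel a→c is +2. The rule splits by letter class: vowels +2, consonants +5.
On nitrogen: n(cons)+5=s, i(vowel)+2=k, t(cons)+5=y, r(cons)+5=w, o(vowel)+2=q, g(cons)+5=l, e(vowel)+2=g, n(cons)+5=s.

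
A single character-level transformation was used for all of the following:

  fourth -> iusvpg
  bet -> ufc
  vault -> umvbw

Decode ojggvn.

muffin

The output letters match the input read backwards, each shifted +1: fourth reversed is htruof. Two steps: reverse the string, then apply a Caesar shift of +1.
Decoding ojggvn: shift back: o−1=n, j−1=i, g−1=f, g−1=f, v−1=u, n−1=m → niffum; then reverse → muffin.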